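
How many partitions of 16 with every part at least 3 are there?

The partitions of 16 that satisfy the conditions:
16
13,3
12,4
11,5
10,6
10,3,3
9,7
9,4,3
8,8
8,5,3
8,4,4
7,6,3
7,5,4
7,3,3,3
6,6,4
6,5,5
6,4,3,3
5,5,3,3
5,4,4,3
4,4,4,4
4,3,3,3,3
Counting gives 21.

21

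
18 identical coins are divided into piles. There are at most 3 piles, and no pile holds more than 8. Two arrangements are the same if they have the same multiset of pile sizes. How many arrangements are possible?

The partitions of 18 that satisfy the conditions:
8, 8, 2
8, 7, 3
8, 6, 4
8, 5, 5
7, 7, 4
7, 6, 5
6, 6, 6
That's 7 in total.

7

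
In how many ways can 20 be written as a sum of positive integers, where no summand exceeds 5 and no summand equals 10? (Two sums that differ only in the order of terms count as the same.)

There are 192 such partitions.

192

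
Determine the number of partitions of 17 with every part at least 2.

There are too many to list fully; the first 12 (by largest part) are:
17
15+2
14+3
13+4
13+2+2
12+5
12+3+2
11+6
11+4+2
11+3+3
11+2+2+2
10+7
…and 54 more, for 66 total.

66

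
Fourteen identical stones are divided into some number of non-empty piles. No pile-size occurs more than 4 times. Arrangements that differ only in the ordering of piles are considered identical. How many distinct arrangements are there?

100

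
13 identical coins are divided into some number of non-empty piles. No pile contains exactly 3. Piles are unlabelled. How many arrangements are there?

A partial list (first 12 by largest part):
13
12, 1
11, 2
11, 1, 1
10, 2, 1
10, 1, 1, 1
9, 4
9, 2, 2
9, 2, 1, 1
9, 1, 1, 1, 1
8, 5
8, 4, 1
…and 47 more, for 59 total.

59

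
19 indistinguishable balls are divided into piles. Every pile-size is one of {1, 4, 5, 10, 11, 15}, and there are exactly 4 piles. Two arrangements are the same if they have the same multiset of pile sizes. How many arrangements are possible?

Listing the qualifying partitions of 19:
1, 4, 4, 10
4, 5, 5, 5

2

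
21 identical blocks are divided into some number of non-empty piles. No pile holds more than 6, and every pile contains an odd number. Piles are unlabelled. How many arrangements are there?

22

The partitions of 21 that satisfy the conditions:
5,5,5,5,1
5,5,5,3,3
5,5,5,3,1,1,1
5,5,5,1,1,1,1,1,1
5,5,3,3,3,1,1
5,5,3,3,1,1,1,1,1
5,5,3,1,1,1,1,1,1,1,1
5,5,1,1,1,1,1,1,1,1,1,1,1
5,3,3,3,3,3,1
5,3,3,3,3,1,1,1,1
5,3,3,3,1,1,1,1,1,1,1
5,3,3,1,1,1,1,1,1,1,1,1,1
5,3,1,1,1,1,1,1,1,1,1,1,1,1,1
5,1,1,1,1,1,1,1,1,1,1,1,1,1,1,1,1
3,3,3,3,3,3,3
3,3,3,3,3,3,1,1,1
3,3,3,3,3,1,1,1,1,1,1
3,3,3,3,1,1,1,1,1,1,1,1,1
3,3,3,1,1,1,1,1,1,1,1,1,1,1,1
3,3,1,1,1,1,1,1,1,1,1,1,1,1,1,1,1
3,1,1,1,1,1,1,1,1,1,1,1,1,1,1,1,1,1,1
1,1,1,1,1,1,1,1,1,1,1,1,1,1,1,1,1,1,1,1,1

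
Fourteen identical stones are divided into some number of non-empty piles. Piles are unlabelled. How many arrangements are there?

There are 135 such partitions.

135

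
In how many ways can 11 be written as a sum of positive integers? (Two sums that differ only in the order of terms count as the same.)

56

A partial list (first 12 by largest part):
11
10 + 1
9 + 2
9 + 1 + 1
8 + 3
8 + 2 + 1
8 + 1 + 1 + 1
7 + 4
7 + 3 + 1
7 + 2 + 2
7 + 2 + 1 + 1
7 + 1 + 1 + 1 + 1
…and 44 more, for 56 total.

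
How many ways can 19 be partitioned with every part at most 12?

460

Systematic enumeration (by largest part, then next-largest, …) yields 460.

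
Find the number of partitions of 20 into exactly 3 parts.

33

There are too many to list fully; the first 12 (by largest part) are:
1,1,18
1,2,17
1,3,16
2,2,16
1,4,15
2,3,15
1,5,14
2,4,14
3,3,14
1,6,13
2,5,13
3,4,13
…and 21 more, for 33 total.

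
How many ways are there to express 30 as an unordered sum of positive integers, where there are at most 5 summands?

Counting exhaustively, 674 partitions satisfy the conditions.

674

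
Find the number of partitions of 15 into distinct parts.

27

There are too many to list fully; the first 12 (by largest part) are:
15
14, 1
13, 2
12, 3
12, 2, 1
11, 4
11, 3, 1
10, 5
10, 4, 1
10, 3, 2
9, 6
9, 5, 1
…and 15 more, for 27 total.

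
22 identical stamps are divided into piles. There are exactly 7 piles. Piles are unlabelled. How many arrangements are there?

131

Counting exhaustively, 131 partitions satisfy the conditions.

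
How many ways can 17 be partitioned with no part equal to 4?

Systematic enumeration (by largest part, then next-largest, …) yields 196.

196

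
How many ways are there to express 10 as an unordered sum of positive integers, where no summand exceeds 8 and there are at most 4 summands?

21

The partitions of 10 that satisfy the conditions:
8, 2
8, 1, 1
7, 3
7, 2, 1
7, 1, 1, 1
6, 4
6, 3, 1
6, 2, 2
6, 2, 1, 1
5, 5
5, 4, 1
5, 3, 2
5, 3, 1, 1
5, 2, 2, 1
4, 4, 2
4, 4, 1, 1
4, 3, 3
4, 3, 2, 1
4, 2, 2, 2
3, 3, 3, 1
3, 3, 2, 2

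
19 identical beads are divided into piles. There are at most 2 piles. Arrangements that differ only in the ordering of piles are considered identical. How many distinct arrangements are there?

10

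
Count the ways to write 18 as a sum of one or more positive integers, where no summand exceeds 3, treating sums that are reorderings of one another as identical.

A partial list (first 12 by largest part):
3 + 3 + 3 + 3 + 3 + 3
3 + 3 + 3 + 3 + 3 + 2 + 1
3 + 3 + 3 + 3 + 3 + 1 + 1 + 1
3 + 3 + 3 + 3 + 2 + 2 + 2
3 + 3 + 3 + 3 + 2 + 2 + 1 + 1
3 + 3 + 3 + 3 + 2 + 1 + 1 + 1 + 1
3 + 3 + 3 + 3 + 1 + 1 + 1 + 1 + 1 + 1
3 + 3 + 3 + 2 + 2 + 2 + 2 + 1
3 + 3 + 3 + 2 + 2 + 2 + 1 + 1 + 1
3 + 3 + 3 + 2 + 2 + 1 + 1 + 1 + 1 + 1
3 + 3 + 3 + 2 + 1 + 1 + 1 + 1 + 1 + 1 + 1
3 + 3 + 3 + 1 + 1 + 1 + 1 + 1 + 1 + 1 + 1 + 1
…and 25 more, for 37 total.

37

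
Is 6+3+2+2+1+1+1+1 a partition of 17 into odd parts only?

No

The parts sum to 17, and the condition 'every summand is odd' is violated.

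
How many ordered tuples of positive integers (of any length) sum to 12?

2048

There are 11 gaps and each independently is a cut or not, giving 2^11 = 2048.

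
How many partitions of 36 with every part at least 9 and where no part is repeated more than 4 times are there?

24

The partitions of 36 that satisfy the conditions:
36
27,9
26,10
25,11
24,12
23,13
22,14
21,15
20,16
19,17
18,18
18,9,9
17,10,9
16,11,9
16,10,10
15,12,9
15,11,10
14,13,9
14,12,10
14,11,11
13,13,10
13,12,11
12,12,12
9,9,9,9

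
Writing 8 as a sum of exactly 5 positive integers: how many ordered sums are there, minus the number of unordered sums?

Compositions: C(7,4) = 35.
Partitions of 8 into exactly 5 parts: 3.
Difference: 35 − 3 = 32.

32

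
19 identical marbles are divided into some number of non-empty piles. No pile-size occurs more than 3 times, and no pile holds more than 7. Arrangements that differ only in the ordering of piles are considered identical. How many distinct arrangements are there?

A full systematic count gives 120.

120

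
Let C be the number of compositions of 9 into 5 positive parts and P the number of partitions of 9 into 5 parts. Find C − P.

Compositions: C(8,4) = 70.
Partitions of 9 into exactly 5 parts: 5.
Difference: 70 − 5 = 65.

65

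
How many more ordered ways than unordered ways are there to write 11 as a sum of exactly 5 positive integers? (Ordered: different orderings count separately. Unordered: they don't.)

200

Compositions: C(10,4) = 210.
Partitions of 11 into exactly 5 parts: 10.
Difference: 210 − 10 = 200.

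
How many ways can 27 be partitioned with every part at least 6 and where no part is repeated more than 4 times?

They are:
27
21,6
20,7
19,8
18,9
17,10
16,11
15,12
15,6,6
14,13
14,7,6
13,8,6
13,7,7
12,9,6
12,8,7
11,10,6
11,9,7
11,8,8
10,10,7
10,9,8
9,9,9
9,6,6,6
8,7,6,6
7,7,7,6

24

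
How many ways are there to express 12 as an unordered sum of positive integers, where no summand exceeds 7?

65

A partial list (first 12 by largest part):
5+7
1+4+7
2+3+7
1+1+3+7
1+2+2+7
1+1+1+2+7
1+1+1+1+1+7
6+6
1+5+6
2+4+6
1+1+4+6
3+3+6
…and 53 more, for 65 total.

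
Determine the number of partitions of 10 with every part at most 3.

14

Enumerating:
1, 3, 3, 3
2, 2, 3, 3
1, 1, 2, 3, 3
1, 1, 1, 1, 3, 3
1, 2, 2, 2, 3
1, 1, 1, 2, 2, 3
1, 1, 1, 1, 1, 2, 3
1, 1, 1, 1, 1, 1, 1, 3
2, 2, 2, 2, 2
1, 1, 2, 2, 2, 2
1, 1, 1, 1, 2, 2, 2
1, 1, 1, 1, 1, 1, 2, 2
1, 1, 1, 1, 1, 1, 1, 1, 2
1, 1, 1, 1, 1, 1, 1, 1, 1, 1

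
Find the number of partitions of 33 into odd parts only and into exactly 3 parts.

There are too many to list fully; the first 12 (by largest part) are:
31+1+1
29+3+1
27+5+1
27+3+3
25+7+1
25+5+3
23+9+1
23+7+3
23+5+5
21+11+1
21+9+3
21+7+5
…and 15 more, for 27 total.

27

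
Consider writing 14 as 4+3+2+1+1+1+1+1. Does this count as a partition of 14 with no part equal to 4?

The parts sum to 14, and the condition 'no summand equals 4' is violated.

No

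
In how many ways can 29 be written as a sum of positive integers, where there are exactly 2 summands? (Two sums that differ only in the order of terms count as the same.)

Listing the qualifying partitions of 29:
28, 1
27, 2
26, 3
25, 4
24, 5
23, 6
22, 7
21, 8
20, 9
19, 10
18, 11
17, 12
16, 13
15, 14

14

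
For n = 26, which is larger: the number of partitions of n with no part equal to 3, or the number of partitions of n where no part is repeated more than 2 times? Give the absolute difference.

Partitions of 26 with no part equal to 3: 1181.
Partitions of 26 where no part is repeated more than 2 times: 617.
|1181 − 617| = 564.

564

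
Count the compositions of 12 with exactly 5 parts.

330

Place 4 bars in the 11 internal gaps of a row of 12 dots: C(11,4) = 330.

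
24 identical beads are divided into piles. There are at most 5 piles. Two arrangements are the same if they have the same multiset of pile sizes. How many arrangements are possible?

333

Enumerating by decreasing first part gives 333 partitions in all.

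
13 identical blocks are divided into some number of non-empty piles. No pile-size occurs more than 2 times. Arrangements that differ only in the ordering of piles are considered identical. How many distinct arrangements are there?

44

There are too many to list fully; the first 12 (by largest part) are:
13
12,1
11,2
11,1,1
10,3
10,2,1
9,4
9,3,1
9,2,2
9,2,1,1
8,5
8,4,1
…and 32 more, for 44 total.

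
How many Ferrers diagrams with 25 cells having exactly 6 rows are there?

235

There are 235 such partitions.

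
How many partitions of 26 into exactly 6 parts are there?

There are 282 such partitions.

282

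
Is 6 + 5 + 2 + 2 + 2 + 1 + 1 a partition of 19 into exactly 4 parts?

The parts sum to 19, and the condition 'there are exactly 4 summands' is violated.

No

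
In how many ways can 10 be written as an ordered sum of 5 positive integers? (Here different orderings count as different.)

A composition of 10 into 5 positive parts is chosen by placing 4 dividers among the 9 gaps between 10 units: C(9,4) = 126.

126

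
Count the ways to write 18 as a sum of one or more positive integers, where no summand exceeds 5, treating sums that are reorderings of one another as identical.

Direct enumeration gives 141 partitions.

141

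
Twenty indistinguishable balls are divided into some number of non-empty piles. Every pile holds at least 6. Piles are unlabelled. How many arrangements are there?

Enumerating:
20
14, 6
13, 7
12, 8
11, 9
10, 10
8, 6, 6
7, 7, 6
Counting gives 8.

8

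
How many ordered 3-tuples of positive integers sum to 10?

36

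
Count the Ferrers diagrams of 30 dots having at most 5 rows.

674

Enumerating by decreasing first part gives 674 partitions in all.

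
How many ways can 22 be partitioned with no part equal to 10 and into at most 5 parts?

221

There are 221 such partitions.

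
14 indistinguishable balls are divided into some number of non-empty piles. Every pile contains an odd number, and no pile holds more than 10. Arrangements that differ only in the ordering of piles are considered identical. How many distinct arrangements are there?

19

They are:
9 + 5
9 + 3 + 1 + 1
9 + 1 + 1 + 1 + 1 + 1
7 + 7
7 + 5 + 1 + 1
7 + 3 + 3 + 1
7 + 3 + 1 + 1 + 1 + 1
7 + 1 + 1 + 1 + 1 + 1 + 1 + 1
5 + 5 + 3 + 1
5 + 5 + 1 + 1 + 1 + 1
5 + 3 + 3 + 3
5 + 3 + 3 + 1 + 1 + 1
5 + 3 + 1 + 1 + 1 + 1 + 1 + 1
5 + 1 + 1 + 1 + 1 + 1 + 1 + 1 + 1 + 1
3 + 3 + 3 + 3 + 1 + 1
3 + 3 + 3 + 1 + 1 + 1 + 1 + 1
3 + 3 + 1 + 1 + 1 + 1 + 1 + 1 + 1 + 1
3 + 1 + 1 + 1 + 1 + 1 + 1 + 1 + 1 + 1 + 1 + 1
1 + 1 + 1 + 1 + 1 + 1 + 1 + 1 + 1 + 1 + 1 + 1 + 1 + 1
That's 19 in total.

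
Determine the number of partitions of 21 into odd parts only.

Enumerating by decreasing first part gives 76 partitions in all.

76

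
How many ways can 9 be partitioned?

30

There are too many to list fully; the first 12 (by largest part) are:
9
8, 1
7, 2
7, 1, 1
6, 3
6, 2, 1
6, 1, 1, 1
5, 4
5, 3, 1
5, 2, 2
5, 2, 1, 1
5, 1, 1, 1, 1
…and 18 more, for 30 total.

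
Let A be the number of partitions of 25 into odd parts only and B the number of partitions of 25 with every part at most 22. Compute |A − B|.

Partitions of 25 into odd parts only: 142.
Partitions of 25 with every part at most 22: 1954.
|142 − 1954| = 1812.

1812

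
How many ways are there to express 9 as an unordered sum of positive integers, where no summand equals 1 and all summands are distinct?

5

The partitions of 9 that satisfy the conditions:
9
7, 2
6, 3
5, 4
4, 3, 2
That's 5 in total.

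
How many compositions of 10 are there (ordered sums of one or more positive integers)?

Each of the 9 gaps between 10 units is either a break or not: 2^9 = 512.

512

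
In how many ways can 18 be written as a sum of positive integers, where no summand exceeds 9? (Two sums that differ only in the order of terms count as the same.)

318

Counting exhaustively, 318 partitions satisfy the conditions.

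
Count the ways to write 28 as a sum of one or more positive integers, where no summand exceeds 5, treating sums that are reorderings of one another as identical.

A full systematic count gives 540.

540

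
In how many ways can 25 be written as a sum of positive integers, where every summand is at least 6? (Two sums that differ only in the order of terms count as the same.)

17

Enumerating:
25
19 + 6
18 + 7
17 + 8
16 + 9
15 + 10
14 + 11
13 + 12
13 + 6 + 6
12 + 7 + 6
11 + 8 + 6
11 + 7 + 7
10 + 9 + 6
10 + 8 + 7
9 + 9 + 7
9 + 8 + 8
7 + 6 + 6 + 6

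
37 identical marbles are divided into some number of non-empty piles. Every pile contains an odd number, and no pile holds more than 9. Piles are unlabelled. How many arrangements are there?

There are 256 such partitions.

256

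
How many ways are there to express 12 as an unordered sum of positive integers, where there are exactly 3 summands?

12

The partitions of 12 that satisfy the conditions:
1+1+10
1+2+9
1+3+8
2+2+8
1+4+7
2+3+7
1+5+6
2+4+6
3+3+6
2+5+5
3+4+5
4+4+4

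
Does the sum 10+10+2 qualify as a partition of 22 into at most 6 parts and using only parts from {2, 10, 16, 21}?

The parts sum to 22, and the condition 'there are at most 6 summands' holds; the condition 'each summand belongs to {2, 10, 16, 21}' holds.

Yes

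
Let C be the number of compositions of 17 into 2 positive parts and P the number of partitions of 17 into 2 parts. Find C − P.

Ordered (compositions into 2 parts): C(16,1) = 16.
Unordered (partitions into 2 parts): 8.
Difference: 16 − 8 = 8.

8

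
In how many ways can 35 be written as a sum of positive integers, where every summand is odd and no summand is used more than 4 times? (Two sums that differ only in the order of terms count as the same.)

244

There are 244 such partitions.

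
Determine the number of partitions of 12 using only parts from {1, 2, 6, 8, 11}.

16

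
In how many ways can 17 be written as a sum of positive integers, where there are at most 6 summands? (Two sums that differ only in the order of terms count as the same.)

Counting exhaustively, 163 partitions satisfy the conditions.

163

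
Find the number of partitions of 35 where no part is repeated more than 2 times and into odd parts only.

A full systematic count gives 102.

102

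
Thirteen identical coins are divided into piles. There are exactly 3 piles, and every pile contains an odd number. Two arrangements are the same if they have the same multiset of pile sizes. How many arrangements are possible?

They are:
1 + 1 + 11
1 + 3 + 9
1 + 5 + 7
3 + 3 + 7
3 + 5 + 5
That's 5 in total.

5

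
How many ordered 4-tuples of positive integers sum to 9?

By stars and bars with positive parts, the count is C(8,3) = 56.

56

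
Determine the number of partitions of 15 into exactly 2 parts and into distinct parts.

7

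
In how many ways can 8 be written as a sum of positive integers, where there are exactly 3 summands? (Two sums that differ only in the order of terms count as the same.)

The partitions of 8 that satisfy the conditions:
6 + 1 + 1
5 + 2 + 1
4 + 3 + 1
4 + 2 + 2
3 + 3 + 2

5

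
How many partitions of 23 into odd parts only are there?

Direct enumeration gives 104 partitions.

104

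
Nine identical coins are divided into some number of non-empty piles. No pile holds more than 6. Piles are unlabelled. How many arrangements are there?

26

A partial list (first 12 by largest part):
6+3
6+2+1
6+1+1+1
5+4
5+3+1
5+2+2
5+2+1+1
5+1+1+1+1
4+4+1
4+3+2
4+3+1+1
4+2+2+1
…and 14 more, for 26 total.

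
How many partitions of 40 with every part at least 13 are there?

The partitions of 40 that satisfy the conditions:
40
27,13
26,14
25,15
24,16
23,17
22,18
21,19
20,20
14,13,13

10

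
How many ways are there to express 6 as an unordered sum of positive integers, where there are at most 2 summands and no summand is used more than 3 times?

They are:
6
1 + 5
2 + 4
3 + 3

4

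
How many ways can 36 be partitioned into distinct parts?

668

Systematic enumeration (by largest part, then next-largest, …) yields 668.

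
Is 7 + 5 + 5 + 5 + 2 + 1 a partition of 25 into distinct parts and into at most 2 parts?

No

The parts sum to 25, and the condition 'all summands are distinct' is violated.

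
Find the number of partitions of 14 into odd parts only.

Listing the qualifying partitions of 14:
13, 1
11, 3
11, 1, 1, 1
9, 5
9, 3, 1, 1
9, 1, 1, 1, 1, 1
7, 7
7, 5, 1, 1
7, 3, 3, 1
7, 3, 1, 1, 1, 1
7, 1, 1, 1, 1, 1, 1, 1
5, 5, 3, 1
5, 5, 1, 1, 1, 1
5, 3, 3, 3
5, 3, 3, 1, 1, 1
5, 3, 1, 1, 1, 1, 1, 1
5, 1, 1, 1, 1, 1, 1, 1, 1, 1
3, 3, 3, 3, 1, 1
3, 3, 3, 1, 1, 1, 1, 1
3, 3, 1, 1, 1, 1, 1, 1, 1, 1
3, 1, 1, 1, 1, 1, 1, 1, 1, 1, 1, 1
1, 1, 1, 1, 1, 1, 1, 1, 1, 1, 1, 1, 1, 1

22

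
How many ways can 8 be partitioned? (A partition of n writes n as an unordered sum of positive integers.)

They are:
8
1 + 7
2 + 6
1 + 1 + 6
3 + 5
1 + 2 + 5
1 + 1 + 1 + 5
4 + 4
1 + 3 + 4
2 + 2 + 4
1 + 1 + 2 + 4
1 + 1 + 1 + 1 + 4
2 + 3 + 3
1 + 1 + 3 + 3
1 + 2 + 2 + 3
1 + 1 + 1 + 2 + 3
1 + 1 + 1 + 1 + 1 + 3
2 + 2 + 2 + 2
1 + 1 + 2 + 2 + 2
1 + 1 + 1 + 1 + 2 + 2
1 + 1 + 1 + 1 + 1 + 1 + 2
1 + 1 + 1 + 1 + 1 + 1 + 1 + 1

22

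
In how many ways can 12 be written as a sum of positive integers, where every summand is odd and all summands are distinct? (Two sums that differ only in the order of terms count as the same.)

3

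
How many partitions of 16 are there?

231

Systematic enumeration (by largest part, then next-largest, …) yields 231.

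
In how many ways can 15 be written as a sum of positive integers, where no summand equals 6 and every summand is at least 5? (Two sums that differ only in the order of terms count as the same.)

Enumerating:
15
5 + 10
7 + 8
5 + 5 + 5
Counting gives 4.

4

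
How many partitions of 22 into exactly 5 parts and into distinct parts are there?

13

Listing the qualifying partitions of 22:
1 + 2 + 3 + 4 + 12
1 + 2 + 3 + 5 + 11
1 + 2 + 3 + 6 + 10
1 + 2 + 4 + 5 + 10
1 + 2 + 3 + 7 + 9
1 + 2 + 4 + 6 + 9
1 + 3 + 4 + 5 + 9
1 + 2 + 4 + 7 + 8
1 + 2 + 5 + 6 + 8
1 + 3 + 4 + 6 + 8
2 + 3 + 4 + 5 + 8
1 + 3 + 5 + 6 + 7
2 + 3 + 4 + 6 + 7
That's 13 in total.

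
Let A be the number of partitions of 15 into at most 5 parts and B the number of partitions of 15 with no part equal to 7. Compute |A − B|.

Partitions of 15 into at most 5 parts: 84.
Partitions of 15 with no part equal to 7: 154.
|84 − 154| = 70.

70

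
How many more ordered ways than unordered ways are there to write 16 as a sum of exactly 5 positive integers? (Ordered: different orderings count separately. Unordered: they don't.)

Ordered (compositions into 5 parts): C(15,4) = 1365.
Partitions of 16 into exactly 5 parts: 37.
Difference: 1365 − 37 = 1328.

1328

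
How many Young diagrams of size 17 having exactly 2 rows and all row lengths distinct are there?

Enumerating:
16 + 1
15 + 2
14 + 3
13 + 4
12 + 5
11 + 6
10 + 7
9 + 8

8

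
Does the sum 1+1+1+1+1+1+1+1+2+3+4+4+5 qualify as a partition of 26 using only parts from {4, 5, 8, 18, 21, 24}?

The parts sum to 26, and the condition 'each summand belongs to {4, 5, 8, 18, 21, 24}' is violated.

No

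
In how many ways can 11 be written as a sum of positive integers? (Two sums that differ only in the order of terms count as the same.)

56

A partial list (first 12 by largest part):
11
1+10
2+9
1+1+9
3+8
1+2+8
1+1+1+8
4+7
1+3+7
2+2+7
1+1+2+7
1+1+1+1+7
…and 44 more, for 56 total.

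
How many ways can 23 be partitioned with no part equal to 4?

Direct enumeration gives 765 partitions.

765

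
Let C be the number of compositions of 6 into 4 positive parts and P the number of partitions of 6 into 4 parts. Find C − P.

8

Ordered (compositions into 4 parts): C(5,3) = 10.
Partitions of 6 into exactly 4 parts: 2.
Difference: 10 − 2 = 8.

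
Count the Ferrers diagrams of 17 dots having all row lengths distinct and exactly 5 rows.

2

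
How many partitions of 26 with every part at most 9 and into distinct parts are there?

The partitions of 26 that satisfy the conditions:
9,8,7,2
9,8,6,3
9,8,6,2,1
9,8,5,4
9,8,5,3,1
9,8,4,3,2
9,7,6,4
9,7,6,3,1
9,7,5,4,1
9,7,5,3,2
9,7,4,3,2,1
9,6,5,4,2
9,6,5,3,2,1
8,7,6,5
8,7,6,4,1
8,7,6,3,2
8,7,5,4,2
8,7,5,3,2,1
8,6,5,4,3
8,6,5,4,2,1
7,6,5,4,3,1

21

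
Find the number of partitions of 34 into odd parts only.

There are 512 such partitions.

512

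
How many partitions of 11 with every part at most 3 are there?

The partitions of 11 that satisfy the conditions:
3,3,3,2
3,3,3,1,1
3,3,2,2,1
3,3,2,1,1,1
3,3,1,1,1,1,1
3,2,2,2,2
3,2,2,2,1,1
3,2,2,1,1,1,1
3,2,1,1,1,1,1,1
3,1,1,1,1,1,1,1,1
2,2,2,2,2,1
2,2,2,2,1,1,1
2,2,2,1,1,1,1,1
2,2,1,1,1,1,1,1,1
2,1,1,1,1,1,1,1,1,1
1,1,1,1,1,1,1,1,1,1,1

16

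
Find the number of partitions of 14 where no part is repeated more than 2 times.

57

A partial list (first 12 by largest part):
14
13, 1
12, 2
12, 1, 1
11, 3
11, 2, 1
10, 4
10, 3, 1
10, 2, 2
10, 2, 1, 1
9, 5
9, 4, 1
…and 45 more, for 57 total.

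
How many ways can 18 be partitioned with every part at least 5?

9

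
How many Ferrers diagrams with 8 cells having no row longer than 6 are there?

20

The partitions of 8 that satisfy the conditions:
6+2
6+1+1
5+3
5+2+1
5+1+1+1
4+4
4+3+1
4+2+2
4+2+1+1
4+1+1+1+1
3+3+2
3+3+1+1
3+2+2+1
3+2+1+1+1
3+1+1+1+1+1
2+2+2+2
2+2+2+1+1
2+2+1+1+1+1
2+1+1+1+1+1+1
1+1+1+1+1+1+1+1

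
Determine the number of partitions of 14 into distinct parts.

22

The partitions of 14 that satisfy the conditions:
14
1, 13
2, 12
3, 11
1, 2, 11
4, 10
1, 3, 10
5, 9
1, 4, 9
2, 3, 9
6, 8
1, 5, 8
2, 4, 8
1, 2, 3, 8
1, 6, 7
2, 5, 7
3, 4, 7
1, 2, 4, 7
3, 5, 6
1, 2, 5, 6
1, 3, 4, 6
2, 3, 4, 5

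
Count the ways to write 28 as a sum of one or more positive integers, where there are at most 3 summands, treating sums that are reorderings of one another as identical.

80

Enumerating by decreasing first part gives 80 partitions in all.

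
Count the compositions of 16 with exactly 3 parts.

By stars and bars with positive parts, the count is C(15,2) = 105.

105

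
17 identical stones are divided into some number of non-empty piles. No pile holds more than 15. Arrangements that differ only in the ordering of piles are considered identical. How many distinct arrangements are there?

A full systematic count gives 295.

295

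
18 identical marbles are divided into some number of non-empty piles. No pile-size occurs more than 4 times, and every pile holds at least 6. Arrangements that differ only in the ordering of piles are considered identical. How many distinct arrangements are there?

6

Enumerating:
18
12, 6
11, 7
10, 8
9, 9
6, 6, 6
Counting gives 6.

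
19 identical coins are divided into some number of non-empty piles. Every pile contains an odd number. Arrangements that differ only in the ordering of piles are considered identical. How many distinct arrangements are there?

There are too many to list fully; the first 12 (by largest part) are:
19
17+1+1
15+3+1
15+1+1+1+1
13+5+1
13+3+3
13+3+1+1+1
13+1+1+1+1+1+1
11+7+1
11+5+3
11+5+1+1+1
11+3+3+1+1
…and 42 more, for 54 total.

54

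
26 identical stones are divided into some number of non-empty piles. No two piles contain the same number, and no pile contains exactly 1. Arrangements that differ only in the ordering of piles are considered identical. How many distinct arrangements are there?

There are 89 such partitions.

89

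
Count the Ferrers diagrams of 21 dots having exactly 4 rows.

72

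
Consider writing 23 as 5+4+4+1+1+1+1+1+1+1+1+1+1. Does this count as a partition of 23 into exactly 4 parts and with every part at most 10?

The parts sum to 23, and the condition 'there are exactly 4 summands' is violated.

No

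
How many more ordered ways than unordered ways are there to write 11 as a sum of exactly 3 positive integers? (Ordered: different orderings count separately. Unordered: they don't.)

35

Ordered (compositions into 3 parts): C(10,2) = 45.
Partitions of 11 into exactly 3 parts: 10.
Difference: 45 − 10 = 35.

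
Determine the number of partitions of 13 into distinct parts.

18

Listing the qualifying partitions of 13:
13
12+1
11+2
10+3
10+2+1
9+4
9+3+1
8+5
8+4+1
8+3+2
7+6
7+5+1
7+4+2
7+3+2+1
6+5+2
6+4+3
6+4+2+1
5+4+3+1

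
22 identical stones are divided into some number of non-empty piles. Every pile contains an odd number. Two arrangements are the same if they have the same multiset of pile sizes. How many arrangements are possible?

89

Enumerating by decreasing first part gives 89 partitions in all.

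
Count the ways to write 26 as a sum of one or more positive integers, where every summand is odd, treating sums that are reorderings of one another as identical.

Direct enumeration gives 165 partitions.

165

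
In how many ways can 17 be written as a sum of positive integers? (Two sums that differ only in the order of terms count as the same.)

297

Direct enumeration gives 297 partitions.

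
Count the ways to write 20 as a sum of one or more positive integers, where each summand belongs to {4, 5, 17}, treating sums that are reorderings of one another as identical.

2

Enumerating:
5 + 5 + 5 + 5
4 + 4 + 4 + 4 + 4
That's 2 in total.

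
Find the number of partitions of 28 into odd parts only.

222

Direct enumeration gives 222 partitions.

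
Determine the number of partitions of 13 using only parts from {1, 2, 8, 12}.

11

They are:
12,1
8,2,2,1
8,2,1,1,1
8,1,1,1,1,1
2,2,2,2,2,2,1
2,2,2,2,2,1,1,1
2,2,2,2,1,1,1,1,1
2,2,2,1,1,1,1,1,1,1
2,2,1,1,1,1,1,1,1,1,1
2,1,1,1,1,1,1,1,1,1,1,1
1,1,1,1,1,1,1,1,1,1,1,1,1
Counting gives 11.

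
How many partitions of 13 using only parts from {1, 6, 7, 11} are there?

The partitions of 13 that satisfy the conditions:
11+1+1
7+6
7+1+1+1+1+1+1
6+6+1
6+1+1+1+1+1+1+1
1+1+1+1+1+1+1+1+1+1+1+1+1
Counting gives 6.

6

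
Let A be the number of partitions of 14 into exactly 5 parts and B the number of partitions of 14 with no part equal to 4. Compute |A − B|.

70

Partitions of 14 into exactly 5 parts: 23.
Partitions of 14 with no part equal to 4: 93.
|23 − 93| = 70.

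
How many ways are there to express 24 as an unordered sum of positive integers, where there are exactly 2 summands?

12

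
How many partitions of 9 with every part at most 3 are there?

12

Listing the qualifying partitions of 9:
3 + 3 + 3
3 + 3 + 2 + 1
3 + 3 + 1 + 1 + 1
3 + 2 + 2 + 2
3 + 2 + 2 + 1 + 1
3 + 2 + 1 + 1 + 1 + 1
3 + 1 + 1 + 1 + 1 + 1 + 1
2 + 2 + 2 + 2 + 1
2 + 2 + 2 + 1 + 1 + 1
2 + 2 + 1 + 1 + 1 + 1 + 1
2 + 1 + 1 + 1 + 1 + 1 + 1 + 1
1 + 1 + 1 + 1 + 1 + 1 + 1 + 1 + 1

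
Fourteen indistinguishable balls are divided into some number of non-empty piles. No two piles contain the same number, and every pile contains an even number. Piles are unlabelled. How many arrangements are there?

Listing the qualifying partitions of 14:
14
12, 2
10, 4
8, 6
8, 4, 2
Counting gives 5.

5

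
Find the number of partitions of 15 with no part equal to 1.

41

There are too many to list fully; the first 12 (by largest part) are:
15
2,13
3,12
4,11
2,2,11
5,10
2,3,10
6,9
2,4,9
3,3,9
2,2,2,9
7,8
…and 29 more, for 41 total.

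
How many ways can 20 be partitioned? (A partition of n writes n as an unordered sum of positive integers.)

627

A full systematic count gives 627.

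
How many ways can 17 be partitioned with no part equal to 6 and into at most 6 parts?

Enumerating by decreasing first part gives 126 partitions in all.

126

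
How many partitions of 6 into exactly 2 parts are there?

The partitions of 6 that satisfy the conditions:
5,1
4,2
3,3
That's 3 in total.

3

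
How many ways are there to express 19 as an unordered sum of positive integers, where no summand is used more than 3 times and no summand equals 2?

110

Systematic enumeration (by largest part, then next-largest, …) yields 110.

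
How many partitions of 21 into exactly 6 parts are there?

Direct enumeration gives 110 partitions.

110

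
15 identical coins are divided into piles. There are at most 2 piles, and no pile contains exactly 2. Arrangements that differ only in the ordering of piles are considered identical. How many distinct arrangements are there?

Enumerating:
15
14, 1
12, 3
11, 4
10, 5
9, 6
8, 7

7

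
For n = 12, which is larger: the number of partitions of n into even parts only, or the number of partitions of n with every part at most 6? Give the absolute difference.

Partitions of 12 into even parts only: 11.
Partitions of 12 with every part at most 6: 58.
|11 − 58| = 47.

47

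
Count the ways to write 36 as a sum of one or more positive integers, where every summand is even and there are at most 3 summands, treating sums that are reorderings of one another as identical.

37

There are too many to list fully; the first 12 (by largest part) are:
36
34+2
32+4
32+2+2
30+6
30+4+2
28+8
28+6+2
28+4+4
26+10
26+8+2
26+6+4
…and 25 more, for 37 total.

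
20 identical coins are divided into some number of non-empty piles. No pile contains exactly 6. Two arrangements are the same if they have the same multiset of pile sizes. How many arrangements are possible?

492

Enumerating by decreasing first part gives 492 partitions in all.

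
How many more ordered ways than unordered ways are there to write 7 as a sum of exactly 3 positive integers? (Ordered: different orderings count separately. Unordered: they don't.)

11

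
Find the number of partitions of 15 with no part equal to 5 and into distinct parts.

19

The partitions of 15 that satisfy the conditions:
15
14+1
13+2
12+3
12+2+1
11+4
11+3+1
10+4+1
10+3+2
9+6
9+4+2
9+3+2+1
8+7
8+6+1
8+4+3
8+4+2+1
7+6+2
7+4+3+1
6+4+3+2
That's 19 in total.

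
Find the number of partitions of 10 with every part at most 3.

The partitions of 10 that satisfy the conditions:
1+3+3+3
2+2+3+3
1+1+2+3+3
1+1+1+1+3+3
1+2+2+2+3
1+1+1+2+2+3
1+1+1+1+1+2+3
1+1+1+1+1+1+1+3
2+2+2+2+2
1+1+2+2+2+2
1+1+1+1+2+2+2
1+1+1+1+1+1+2+2
1+1+1+1+1+1+1+1+2
1+1+1+1+1+1+1+1+1+1
That's 14 in total.

14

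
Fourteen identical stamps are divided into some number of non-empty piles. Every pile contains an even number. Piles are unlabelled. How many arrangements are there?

Enumerating:
14
2+12
4+10
2+2+10
6+8
2+4+8
2+2+2+8
2+6+6
4+4+6
2+2+4+6
2+2+2+2+6
2+4+4+4
2+2+2+4+4
2+2+2+2+2+4
2+2+2+2+2+2+2

15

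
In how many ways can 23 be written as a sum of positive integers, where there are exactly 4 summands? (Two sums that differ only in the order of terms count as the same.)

Systematic enumeration (by largest part, then next-largest, …) yields 94.

94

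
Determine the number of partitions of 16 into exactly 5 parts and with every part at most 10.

There are too many to list fully; the first 12 (by largest part) are:
10 + 3 + 1 + 1 + 1
10 + 2 + 2 + 1 + 1
9 + 4 + 1 + 1 + 1
9 + 3 + 2 + 1 + 1
9 + 2 + 2 + 2 + 1
8 + 5 + 1 + 1 + 1
8 + 4 + 2 + 1 + 1
8 + 3 + 3 + 1 + 1
8 + 3 + 2 + 2 + 1
8 + 2 + 2 + 2 + 2
7 + 6 + 1 + 1 + 1
7 + 5 + 2 + 1 + 1
…and 23 more, for 35 total.

35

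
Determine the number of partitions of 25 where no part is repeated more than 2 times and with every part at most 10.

272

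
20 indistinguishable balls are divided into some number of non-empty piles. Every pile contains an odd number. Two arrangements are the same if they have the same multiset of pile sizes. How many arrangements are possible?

A partial list (first 12 by largest part):
19 + 1
17 + 3
17 + 1 + 1 + 1
15 + 5
15 + 3 + 1 + 1
15 + 1 + 1 + 1 + 1 + 1
13 + 7
13 + 5 + 1 + 1
13 + 3 + 3 + 1
13 + 3 + 1 + 1 + 1 + 1
13 + 1 + 1 + 1 + 1 + 1 + 1 + 1
11 + 9
…and 52 more, for 64 total.

64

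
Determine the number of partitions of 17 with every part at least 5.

Enumerating:
17
5, 12
6, 11
7, 10
8, 9
5, 5, 7
5, 6, 6

7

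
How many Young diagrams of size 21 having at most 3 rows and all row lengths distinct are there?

A partial list (first 12 by largest part):
21
20 + 1
19 + 2
18 + 3
18 + 2 + 1
17 + 4
17 + 3 + 1
16 + 5
16 + 4 + 1
16 + 3 + 2
15 + 6
15 + 5 + 1
…and 26 more, for 38 total.

38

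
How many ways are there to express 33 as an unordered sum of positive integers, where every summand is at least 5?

110

A full systematic count gives 110.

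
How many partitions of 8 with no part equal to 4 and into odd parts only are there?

6

The partitions of 8 that satisfy the conditions:
7, 1
5, 3
5, 1, 1, 1
3, 3, 1, 1
3, 1, 1, 1, 1, 1
1, 1, 1, 1, 1, 1, 1, 1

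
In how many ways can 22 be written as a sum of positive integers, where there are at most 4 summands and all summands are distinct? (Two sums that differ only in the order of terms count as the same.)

75

There are 75 such partitions.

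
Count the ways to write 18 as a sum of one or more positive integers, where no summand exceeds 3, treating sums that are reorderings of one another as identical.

37

There are too many to list fully; the first 12 (by largest part) are:
3 + 3 + 3 + 3 + 3 + 3
1 + 2 + 3 + 3 + 3 + 3 + 3
1 + 1 + 1 + 3 + 3 + 3 + 3 + 3
2 + 2 + 2 + 3 + 3 + 3 + 3
1 + 1 + 2 + 2 + 3 + 3 + 3 + 3
1 + 1 + 1 + 1 + 2 + 3 + 3 + 3 + 3
1 + 1 + 1 + 1 + 1 + 1 + 3 + 3 + 3 + 3
1 + 2 + 2 + 2 + 2 + 3 + 3 + 3
1 + 1 + 1 + 2 + 2 + 2 + 3 + 3 + 3
1 + 1 + 1 + 1 + 1 + 2 + 2 + 3 + 3 + 3
1 + 1 + 1 + 1 + 1 + 1 + 1 + 2 + 3 + 3 + 3
1 + 1 + 1 + 1 + 1 + 1 + 1 + 1 + 1 + 3 + 3 + 3
…and 25 more, for 37 total.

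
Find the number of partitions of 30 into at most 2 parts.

Enumerating:
30
29 + 1
28 + 2
27 + 3
26 + 4
25 + 5
24 + 6
23 + 7
22 + 8
21 + 9
20 + 10
19 + 11
18 + 12
17 + 13
16 + 14
15 + 15

16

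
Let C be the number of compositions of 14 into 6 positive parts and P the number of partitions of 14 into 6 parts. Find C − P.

Compositions: C(13,5) = 1287.
Unordered (partitions into 6 parts): 20.
Difference: 1287 − 20 = 1267.

1267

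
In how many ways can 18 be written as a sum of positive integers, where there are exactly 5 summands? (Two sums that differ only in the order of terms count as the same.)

A partial list (first 12 by largest part):
1, 1, 1, 1, 14
1, 1, 1, 2, 13
1, 1, 1, 3, 12
1, 1, 2, 2, 12
1, 1, 1, 4, 11
1, 1, 2, 3, 11
1, 2, 2, 2, 11
1, 1, 1, 5, 10
1, 1, 2, 4, 10
1, 1, 3, 3, 10
1, 2, 2, 3, 10
2, 2, 2, 2, 10
…and 45 more, for 57 total.

57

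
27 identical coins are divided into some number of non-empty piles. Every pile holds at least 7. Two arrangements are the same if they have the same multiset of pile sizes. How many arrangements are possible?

The partitions of 27 that satisfy the conditions:
27
20 + 7
19 + 8
18 + 9
17 + 10
16 + 11
15 + 12
14 + 13
13 + 7 + 7
12 + 8 + 7
11 + 9 + 7
11 + 8 + 8
10 + 10 + 7
10 + 9 + 8
9 + 9 + 9

15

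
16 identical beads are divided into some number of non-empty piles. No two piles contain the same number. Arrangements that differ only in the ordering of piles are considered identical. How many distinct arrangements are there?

32

A partial list (first 12 by largest part):
16
15,1
14,2
13,3
13,2,1
12,4
12,3,1
11,5
11,4,1
11,3,2
10,6
10,5,1
…and 20 more, for 32 total.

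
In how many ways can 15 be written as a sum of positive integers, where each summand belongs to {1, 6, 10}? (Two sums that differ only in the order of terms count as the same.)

4

Listing the qualifying partitions of 15:
10, 1, 1, 1, 1, 1
6, 6, 1, 1, 1
6, 1, 1, 1, 1, 1, 1, 1, 1, 1
1, 1, 1, 1, 1, 1, 1, 1, 1, 1, 1, 1, 1, 1, 1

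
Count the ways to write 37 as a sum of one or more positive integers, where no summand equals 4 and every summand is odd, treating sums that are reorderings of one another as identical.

Direct enumeration gives 760 partitions.

760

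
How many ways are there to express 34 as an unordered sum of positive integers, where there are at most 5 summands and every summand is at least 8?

A partial list (first 12 by largest part):
34
26+8
25+9
24+10
23+11
22+12
21+13
20+14
19+15
18+16
18+8+8
17+17
…and 15 more, for 27 total.

27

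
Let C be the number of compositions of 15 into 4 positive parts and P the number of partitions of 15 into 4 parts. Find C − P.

337

Ordered (compositions into 4 parts): C(14,3) = 364.
Unordered (partitions into 4 parts): 27.
Difference: 364 − 27 = 337.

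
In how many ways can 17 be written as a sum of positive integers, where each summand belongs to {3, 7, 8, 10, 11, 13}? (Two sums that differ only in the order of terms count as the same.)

4

Listing the qualifying partitions of 17:
3+3+11
7+10
3+3+3+8
3+7+7
That's 4 in total.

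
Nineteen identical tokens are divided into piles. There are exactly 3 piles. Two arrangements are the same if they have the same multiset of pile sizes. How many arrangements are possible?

30

A partial list (first 12 by largest part):
1 + 1 + 17
1 + 2 + 16
1 + 3 + 15
2 + 2 + 15
1 + 4 + 14
2 + 3 + 14
1 + 5 + 13
2 + 4 + 13
3 + 3 + 13
1 + 6 + 12
2 + 5 + 12
3 + 4 + 12
…and 18 more, for 30 total.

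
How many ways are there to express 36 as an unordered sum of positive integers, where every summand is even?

385

There are 385 such partitions.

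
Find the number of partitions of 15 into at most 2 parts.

8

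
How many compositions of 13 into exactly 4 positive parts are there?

By stars and bars with positive parts, the count is C(12,3) = 220.

220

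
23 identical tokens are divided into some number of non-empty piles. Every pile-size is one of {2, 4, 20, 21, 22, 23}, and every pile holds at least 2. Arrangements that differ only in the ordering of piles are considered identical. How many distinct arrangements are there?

2

They are:
23
21 + 2
Counting gives 2.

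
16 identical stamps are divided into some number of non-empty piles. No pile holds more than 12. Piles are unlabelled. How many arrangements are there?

Systematic enumeration (by largest part, then next-largest, …) yields 224.

224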